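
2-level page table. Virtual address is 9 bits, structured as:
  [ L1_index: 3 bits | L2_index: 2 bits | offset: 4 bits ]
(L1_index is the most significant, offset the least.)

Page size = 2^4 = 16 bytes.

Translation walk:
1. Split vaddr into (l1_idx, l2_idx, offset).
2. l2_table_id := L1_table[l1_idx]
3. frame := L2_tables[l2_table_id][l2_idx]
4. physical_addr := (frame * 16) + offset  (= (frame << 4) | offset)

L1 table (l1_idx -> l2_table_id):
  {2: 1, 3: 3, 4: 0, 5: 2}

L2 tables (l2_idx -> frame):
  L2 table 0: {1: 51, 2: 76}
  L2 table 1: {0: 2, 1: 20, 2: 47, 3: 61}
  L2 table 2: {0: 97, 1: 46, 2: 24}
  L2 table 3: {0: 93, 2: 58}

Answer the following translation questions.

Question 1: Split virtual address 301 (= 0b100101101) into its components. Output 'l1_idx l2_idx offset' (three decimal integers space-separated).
vaddr = 301 = 0b100101101
  top 3 bits -> l1_idx = 4
  next 2 bits -> l2_idx = 2
  bottom 4 bits -> offset = 13

Answer: 4 2 13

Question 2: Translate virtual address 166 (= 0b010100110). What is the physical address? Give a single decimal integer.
Answer: 758

Derivation:
vaddr = 166 = 0b010100110
Split: l1_idx=2, l2_idx=2, offset=6
L1[2] = 1
L2[1][2] = 47
paddr = 47 * 16 + 6 = 758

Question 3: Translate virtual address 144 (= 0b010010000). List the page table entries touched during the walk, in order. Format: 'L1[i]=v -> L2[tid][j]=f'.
vaddr = 144 = 0b010010000
Split: l1_idx=2, l2_idx=1, offset=0

Answer: L1[2]=1 -> L2[1][1]=20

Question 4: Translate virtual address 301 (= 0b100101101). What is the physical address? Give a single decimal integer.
vaddr = 301 = 0b100101101
Split: l1_idx=4, l2_idx=2, offset=13
L1[4] = 0
L2[0][2] = 76
paddr = 76 * 16 + 13 = 1229

Answer: 1229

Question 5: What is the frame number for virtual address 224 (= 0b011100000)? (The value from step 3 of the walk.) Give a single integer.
vaddr = 224: l1_idx=3, l2_idx=2
L1[3] = 3; L2[3][2] = 58

Answer: 58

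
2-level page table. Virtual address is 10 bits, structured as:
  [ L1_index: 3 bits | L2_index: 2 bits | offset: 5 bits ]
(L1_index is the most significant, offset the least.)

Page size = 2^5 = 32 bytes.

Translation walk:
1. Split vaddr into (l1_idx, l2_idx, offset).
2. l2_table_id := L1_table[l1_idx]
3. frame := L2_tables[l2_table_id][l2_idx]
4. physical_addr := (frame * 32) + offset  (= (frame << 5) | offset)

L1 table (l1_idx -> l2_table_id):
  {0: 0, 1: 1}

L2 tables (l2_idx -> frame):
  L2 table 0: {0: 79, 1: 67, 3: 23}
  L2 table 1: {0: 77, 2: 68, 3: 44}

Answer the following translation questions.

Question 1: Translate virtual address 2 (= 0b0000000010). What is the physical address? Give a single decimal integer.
Answer: 2530

Derivation:
vaddr = 2 = 0b0000000010
Split: l1_idx=0, l2_idx=0, offset=2
L1[0] = 0
L2[0][0] = 79
paddr = 79 * 32 + 2 = 2530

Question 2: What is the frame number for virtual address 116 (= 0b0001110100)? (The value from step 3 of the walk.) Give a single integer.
vaddr = 116: l1_idx=0, l2_idx=3
L1[0] = 0; L2[0][3] = 23

Answer: 23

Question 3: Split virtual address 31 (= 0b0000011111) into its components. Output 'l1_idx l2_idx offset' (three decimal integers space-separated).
vaddr = 31 = 0b0000011111
  top 3 bits -> l1_idx = 0
  next 2 bits -> l2_idx = 0
  bottom 5 bits -> offset = 31

Answer: 0 0 31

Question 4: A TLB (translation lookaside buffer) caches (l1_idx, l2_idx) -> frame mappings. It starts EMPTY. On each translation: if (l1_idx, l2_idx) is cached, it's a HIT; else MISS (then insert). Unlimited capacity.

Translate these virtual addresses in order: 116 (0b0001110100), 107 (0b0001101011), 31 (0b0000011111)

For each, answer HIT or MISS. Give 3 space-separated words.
vaddr=116: (0,3) not in TLB -> MISS, insert
vaddr=107: (0,3) in TLB -> HIT
vaddr=31: (0,0) not in TLB -> MISS, insert

Answer: MISS HIT MISS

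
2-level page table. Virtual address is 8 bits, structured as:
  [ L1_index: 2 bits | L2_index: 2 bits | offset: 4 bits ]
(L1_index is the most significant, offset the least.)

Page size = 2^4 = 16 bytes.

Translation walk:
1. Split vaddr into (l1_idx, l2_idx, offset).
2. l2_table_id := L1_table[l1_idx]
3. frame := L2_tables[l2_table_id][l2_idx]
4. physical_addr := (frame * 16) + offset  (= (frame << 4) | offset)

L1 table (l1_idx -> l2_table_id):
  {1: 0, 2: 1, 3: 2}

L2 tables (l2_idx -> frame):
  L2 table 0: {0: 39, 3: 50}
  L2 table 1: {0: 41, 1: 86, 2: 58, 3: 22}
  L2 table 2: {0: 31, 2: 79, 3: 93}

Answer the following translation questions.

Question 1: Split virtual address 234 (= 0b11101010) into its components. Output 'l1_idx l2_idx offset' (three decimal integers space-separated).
vaddr = 234 = 0b11101010
  top 2 bits -> l1_idx = 3
  next 2 bits -> l2_idx = 2
  bottom 4 bits -> offset = 10

Answer: 3 2 10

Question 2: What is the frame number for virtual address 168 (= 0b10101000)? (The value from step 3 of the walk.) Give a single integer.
vaddr = 168: l1_idx=2, l2_idx=2
L1[2] = 1; L2[1][2] = 58

Answer: 58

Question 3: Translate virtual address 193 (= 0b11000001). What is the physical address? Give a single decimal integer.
vaddr = 193 = 0b11000001
Split: l1_idx=3, l2_idx=0, offset=1
L1[3] = 2
L2[2][0] = 31
paddr = 31 * 16 + 1 = 497

Answer: 497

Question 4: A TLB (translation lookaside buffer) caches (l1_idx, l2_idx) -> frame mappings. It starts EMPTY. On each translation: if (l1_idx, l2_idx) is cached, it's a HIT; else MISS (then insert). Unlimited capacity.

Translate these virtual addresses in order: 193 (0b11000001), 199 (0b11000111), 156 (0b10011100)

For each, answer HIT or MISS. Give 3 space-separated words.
vaddr=193: (3,0) not in TLB -> MISS, insert
vaddr=199: (3,0) in TLB -> HIT
vaddr=156: (2,1) not in TLB -> MISS, insert

Answer: MISS HIT MISS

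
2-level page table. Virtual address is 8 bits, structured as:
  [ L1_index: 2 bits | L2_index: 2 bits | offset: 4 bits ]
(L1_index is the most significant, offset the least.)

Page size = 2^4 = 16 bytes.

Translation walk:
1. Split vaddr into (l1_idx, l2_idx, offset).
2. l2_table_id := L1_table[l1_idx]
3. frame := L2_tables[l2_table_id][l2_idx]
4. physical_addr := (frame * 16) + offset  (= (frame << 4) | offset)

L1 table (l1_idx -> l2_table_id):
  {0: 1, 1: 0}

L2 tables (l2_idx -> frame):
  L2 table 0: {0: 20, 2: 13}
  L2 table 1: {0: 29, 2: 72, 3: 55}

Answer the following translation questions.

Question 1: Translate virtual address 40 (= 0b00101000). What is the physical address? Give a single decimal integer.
vaddr = 40 = 0b00101000
Split: l1_idx=0, l2_idx=2, offset=8
L1[0] = 1
L2[1][2] = 72
paddr = 72 * 16 + 8 = 1160

Answer: 1160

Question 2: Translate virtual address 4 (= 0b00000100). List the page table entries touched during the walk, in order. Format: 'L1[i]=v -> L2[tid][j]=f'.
vaddr = 4 = 0b00000100
Split: l1_idx=0, l2_idx=0, offset=4

Answer: L1[0]=1 -> L2[1][0]=29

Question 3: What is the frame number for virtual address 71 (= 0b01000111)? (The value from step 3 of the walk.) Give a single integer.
Answer: 20

Derivation:
vaddr = 71: l1_idx=1, l2_idx=0
L1[1] = 0; L2[0][0] = 20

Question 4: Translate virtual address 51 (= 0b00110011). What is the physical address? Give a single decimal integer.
Answer: 883

Derivation:
vaddr = 51 = 0b00110011
Split: l1_idx=0, l2_idx=3, offset=3
L1[0] = 1
L2[1][3] = 55
paddr = 55 * 16 + 3 = 883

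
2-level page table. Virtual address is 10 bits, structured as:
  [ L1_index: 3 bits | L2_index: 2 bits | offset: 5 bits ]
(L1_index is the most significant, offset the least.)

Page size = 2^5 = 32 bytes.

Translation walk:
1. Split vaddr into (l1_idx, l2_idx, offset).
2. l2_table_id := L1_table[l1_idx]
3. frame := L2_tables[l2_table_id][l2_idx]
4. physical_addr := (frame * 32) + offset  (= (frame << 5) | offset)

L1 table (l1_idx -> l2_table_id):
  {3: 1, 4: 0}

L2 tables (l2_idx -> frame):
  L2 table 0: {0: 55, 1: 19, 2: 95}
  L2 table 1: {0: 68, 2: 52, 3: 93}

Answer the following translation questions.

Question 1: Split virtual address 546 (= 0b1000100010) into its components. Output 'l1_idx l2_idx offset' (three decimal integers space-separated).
Answer: 4 1 2

Derivation:
vaddr = 546 = 0b1000100010
  top 3 bits -> l1_idx = 4
  next 2 bits -> l2_idx = 1
  bottom 5 bits -> offset = 2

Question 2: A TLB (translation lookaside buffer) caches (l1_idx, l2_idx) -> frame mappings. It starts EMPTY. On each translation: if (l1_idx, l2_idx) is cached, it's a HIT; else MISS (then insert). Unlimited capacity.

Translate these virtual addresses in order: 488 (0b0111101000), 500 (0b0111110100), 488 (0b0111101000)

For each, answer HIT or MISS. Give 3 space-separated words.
vaddr=488: (3,3) not in TLB -> MISS, insert
vaddr=500: (3,3) in TLB -> HIT
vaddr=488: (3,3) in TLB -> HIT

Answer: MISS HIT HIT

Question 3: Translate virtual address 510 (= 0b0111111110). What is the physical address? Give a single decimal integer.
Answer: 3006

Derivation:
vaddr = 510 = 0b0111111110
Split: l1_idx=3, l2_idx=3, offset=30
L1[3] = 1
L2[1][3] = 93
paddr = 93 * 32 + 30 = 3006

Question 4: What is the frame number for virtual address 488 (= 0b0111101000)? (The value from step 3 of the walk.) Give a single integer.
Answer: 93

Derivation:
vaddr = 488: l1_idx=3, l2_idx=3
L1[3] = 1; L2[1][3] = 93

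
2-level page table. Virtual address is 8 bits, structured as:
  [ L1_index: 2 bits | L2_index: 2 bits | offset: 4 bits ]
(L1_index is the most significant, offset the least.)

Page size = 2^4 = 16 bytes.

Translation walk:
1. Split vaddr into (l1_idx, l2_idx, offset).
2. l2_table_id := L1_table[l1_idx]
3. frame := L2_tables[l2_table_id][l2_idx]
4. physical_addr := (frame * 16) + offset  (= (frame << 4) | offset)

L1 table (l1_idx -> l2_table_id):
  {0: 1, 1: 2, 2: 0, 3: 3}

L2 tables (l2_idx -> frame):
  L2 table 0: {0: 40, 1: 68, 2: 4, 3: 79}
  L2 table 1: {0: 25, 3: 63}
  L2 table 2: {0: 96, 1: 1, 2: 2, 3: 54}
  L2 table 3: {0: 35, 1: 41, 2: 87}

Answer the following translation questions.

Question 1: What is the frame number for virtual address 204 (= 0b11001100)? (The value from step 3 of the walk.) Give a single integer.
Answer: 35

Derivation:
vaddr = 204: l1_idx=3, l2_idx=0
L1[3] = 3; L2[3][0] = 35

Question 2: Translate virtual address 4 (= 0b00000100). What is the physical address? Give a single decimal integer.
Answer: 404

Derivation:
vaddr = 4 = 0b00000100
Split: l1_idx=0, l2_idx=0, offset=4
L1[0] = 1
L2[1][0] = 25
paddr = 25 * 16 + 4 = 404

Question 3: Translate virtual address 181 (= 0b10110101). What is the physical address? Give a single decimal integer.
Answer: 1269

Derivation:
vaddr = 181 = 0b10110101
Split: l1_idx=2, l2_idx=3, offset=5
L1[2] = 0
L2[0][3] = 79
paddr = 79 * 16 + 5 = 1269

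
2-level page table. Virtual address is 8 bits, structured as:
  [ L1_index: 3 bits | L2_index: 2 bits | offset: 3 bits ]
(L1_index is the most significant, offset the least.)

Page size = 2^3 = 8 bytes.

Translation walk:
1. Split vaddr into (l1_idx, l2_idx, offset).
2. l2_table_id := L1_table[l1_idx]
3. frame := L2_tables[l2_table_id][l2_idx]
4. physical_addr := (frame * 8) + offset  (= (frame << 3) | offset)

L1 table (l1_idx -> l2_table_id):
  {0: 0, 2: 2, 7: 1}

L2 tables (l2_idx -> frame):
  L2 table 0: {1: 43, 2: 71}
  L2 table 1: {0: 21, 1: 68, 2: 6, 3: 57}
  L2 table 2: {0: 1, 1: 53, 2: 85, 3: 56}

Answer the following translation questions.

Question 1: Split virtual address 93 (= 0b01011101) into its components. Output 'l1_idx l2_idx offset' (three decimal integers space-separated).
Answer: 2 3 5

Derivation:
vaddr = 93 = 0b01011101
  top 3 bits -> l1_idx = 2
  next 2 bits -> l2_idx = 3
  bottom 3 bits -> offset = 5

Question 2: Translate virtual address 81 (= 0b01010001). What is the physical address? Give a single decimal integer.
Answer: 681

Derivation:
vaddr = 81 = 0b01010001
Split: l1_idx=2, l2_idx=2, offset=1
L1[2] = 2
L2[2][2] = 85
paddr = 85 * 8 + 1 = 681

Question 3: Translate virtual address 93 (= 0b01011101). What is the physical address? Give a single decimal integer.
Answer: 453

Derivation:
vaddr = 93 = 0b01011101
Split: l1_idx=2, l2_idx=3, offset=5
L1[2] = 2
L2[2][3] = 56
paddr = 56 * 8 + 5 = 453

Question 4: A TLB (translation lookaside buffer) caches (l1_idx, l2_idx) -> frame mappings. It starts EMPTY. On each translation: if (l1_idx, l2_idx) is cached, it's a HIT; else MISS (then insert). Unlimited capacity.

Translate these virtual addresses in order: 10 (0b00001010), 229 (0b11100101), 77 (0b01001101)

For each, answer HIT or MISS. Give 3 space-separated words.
Answer: MISS MISS MISS

Derivation:
vaddr=10: (0,1) not in TLB -> MISS, insert
vaddr=229: (7,0) not in TLB -> MISS, insert
vaddr=77: (2,1) not in TLB -> MISS, insert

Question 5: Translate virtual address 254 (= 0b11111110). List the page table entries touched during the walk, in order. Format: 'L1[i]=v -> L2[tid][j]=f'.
vaddr = 254 = 0b11111110
Split: l1_idx=7, l2_idx=3, offset=6

Answer: L1[7]=1 -> L2[1][3]=57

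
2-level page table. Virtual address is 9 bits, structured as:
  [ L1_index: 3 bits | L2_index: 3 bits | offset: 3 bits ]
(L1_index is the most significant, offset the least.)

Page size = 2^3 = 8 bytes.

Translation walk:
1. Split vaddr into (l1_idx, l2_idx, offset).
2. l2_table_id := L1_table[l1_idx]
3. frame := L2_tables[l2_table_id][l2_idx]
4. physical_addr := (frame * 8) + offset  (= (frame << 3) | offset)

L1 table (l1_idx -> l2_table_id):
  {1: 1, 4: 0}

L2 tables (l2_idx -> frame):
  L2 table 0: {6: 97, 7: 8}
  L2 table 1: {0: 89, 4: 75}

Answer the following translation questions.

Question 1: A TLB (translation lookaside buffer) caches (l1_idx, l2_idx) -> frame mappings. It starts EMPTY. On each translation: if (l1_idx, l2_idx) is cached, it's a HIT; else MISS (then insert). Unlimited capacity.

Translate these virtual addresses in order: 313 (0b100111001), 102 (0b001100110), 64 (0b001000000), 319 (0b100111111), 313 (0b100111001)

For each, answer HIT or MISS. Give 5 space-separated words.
vaddr=313: (4,7) not in TLB -> MISS, insert
vaddr=102: (1,4) not in TLB -> MISS, insert
vaddr=64: (1,0) not in TLB -> MISS, insert
vaddr=319: (4,7) in TLB -> HIT
vaddr=313: (4,7) in TLB -> HIT

Answer: MISS MISS MISS HIT HIT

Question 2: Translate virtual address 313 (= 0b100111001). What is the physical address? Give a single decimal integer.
Answer: 65

Derivation:
vaddr = 313 = 0b100111001
Split: l1_idx=4, l2_idx=7, offset=1
L1[4] = 0
L2[0][7] = 8
paddr = 8 * 8 + 1 = 65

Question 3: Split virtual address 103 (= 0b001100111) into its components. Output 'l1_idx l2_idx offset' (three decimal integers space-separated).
vaddr = 103 = 0b001100111
  top 3 bits -> l1_idx = 1
  next 3 bits -> l2_idx = 4
  bottom 3 bits -> offset = 7

Answer: 1 4 7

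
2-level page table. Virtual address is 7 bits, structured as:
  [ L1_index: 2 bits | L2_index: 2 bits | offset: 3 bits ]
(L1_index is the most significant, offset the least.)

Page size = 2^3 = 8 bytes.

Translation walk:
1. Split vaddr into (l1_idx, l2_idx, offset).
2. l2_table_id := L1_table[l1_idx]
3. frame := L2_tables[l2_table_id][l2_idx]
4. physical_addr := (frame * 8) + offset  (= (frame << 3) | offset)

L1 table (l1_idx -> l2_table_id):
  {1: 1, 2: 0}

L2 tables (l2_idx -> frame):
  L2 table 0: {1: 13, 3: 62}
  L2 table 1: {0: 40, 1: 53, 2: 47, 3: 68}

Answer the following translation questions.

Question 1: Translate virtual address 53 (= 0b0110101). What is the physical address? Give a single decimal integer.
Answer: 381

Derivation:
vaddr = 53 = 0b0110101
Split: l1_idx=1, l2_idx=2, offset=5
L1[1] = 1
L2[1][2] = 47
paddr = 47 * 8 + 5 = 381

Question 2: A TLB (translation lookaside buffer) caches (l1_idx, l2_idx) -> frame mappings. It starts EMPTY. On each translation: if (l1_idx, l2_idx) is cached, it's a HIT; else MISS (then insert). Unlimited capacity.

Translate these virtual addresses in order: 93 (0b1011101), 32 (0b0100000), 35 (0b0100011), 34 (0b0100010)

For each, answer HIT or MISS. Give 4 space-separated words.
Answer: MISS MISS HIT HIT

Derivation:
vaddr=93: (2,3) not in TLB -> MISS, insert
vaddr=32: (1,0) not in TLB -> MISS, insert
vaddr=35: (1,0) in TLB -> HIT
vaddr=34: (1,0) in TLB -> HIT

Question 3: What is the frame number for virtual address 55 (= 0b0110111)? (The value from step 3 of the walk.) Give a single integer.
Answer: 47

Derivation:
vaddr = 55: l1_idx=1, l2_idx=2
L1[1] = 1; L2[1][2] = 47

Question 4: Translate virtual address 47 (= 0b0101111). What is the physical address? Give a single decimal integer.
vaddr = 47 = 0b0101111
Split: l1_idx=1, l2_idx=1, offset=7
L1[1] = 1
L2[1][1] = 53
paddr = 53 * 8 + 7 = 431

Answer: 431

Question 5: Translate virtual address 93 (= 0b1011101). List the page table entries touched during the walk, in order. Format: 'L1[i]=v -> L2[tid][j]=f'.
vaddr = 93 = 0b1011101
Split: l1_idx=2, l2_idx=3, offset=5

Answer: L1[2]=0 -> L2[0][3]=62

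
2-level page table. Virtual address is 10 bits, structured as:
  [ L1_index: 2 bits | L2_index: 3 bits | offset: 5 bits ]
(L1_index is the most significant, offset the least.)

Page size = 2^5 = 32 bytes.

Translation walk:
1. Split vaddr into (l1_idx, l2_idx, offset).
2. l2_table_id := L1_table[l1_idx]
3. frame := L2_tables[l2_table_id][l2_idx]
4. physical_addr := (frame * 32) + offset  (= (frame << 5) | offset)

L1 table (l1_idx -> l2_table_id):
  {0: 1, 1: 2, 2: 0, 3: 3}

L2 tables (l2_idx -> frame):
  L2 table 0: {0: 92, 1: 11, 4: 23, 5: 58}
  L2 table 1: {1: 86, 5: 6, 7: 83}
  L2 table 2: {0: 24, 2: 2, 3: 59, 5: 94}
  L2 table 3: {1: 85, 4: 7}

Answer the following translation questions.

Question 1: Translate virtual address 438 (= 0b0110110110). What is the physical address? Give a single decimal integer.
vaddr = 438 = 0b0110110110
Split: l1_idx=1, l2_idx=5, offset=22
L1[1] = 2
L2[2][5] = 94
paddr = 94 * 32 + 22 = 3030

Answer: 3030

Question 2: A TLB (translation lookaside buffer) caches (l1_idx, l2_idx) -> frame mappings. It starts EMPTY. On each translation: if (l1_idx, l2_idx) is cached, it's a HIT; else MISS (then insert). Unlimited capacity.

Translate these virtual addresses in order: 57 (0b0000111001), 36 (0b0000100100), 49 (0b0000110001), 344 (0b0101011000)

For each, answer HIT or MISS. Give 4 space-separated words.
vaddr=57: (0,1) not in TLB -> MISS, insert
vaddr=36: (0,1) in TLB -> HIT
vaddr=49: (0,1) in TLB -> HIT
vaddr=344: (1,2) not in TLB -> MISS, insert

Answer: MISS HIT HIT MISS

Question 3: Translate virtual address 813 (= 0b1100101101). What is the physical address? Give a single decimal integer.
vaddr = 813 = 0b1100101101
Split: l1_idx=3, l2_idx=1, offset=13
L1[3] = 3
L2[3][1] = 85
paddr = 85 * 32 + 13 = 2733

Answer: 2733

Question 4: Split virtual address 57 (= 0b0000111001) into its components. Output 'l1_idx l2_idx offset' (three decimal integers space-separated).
Answer: 0 1 25

Derivation:
vaddr = 57 = 0b0000111001
  top 2 bits -> l1_idx = 0
  next 3 bits -> l2_idx = 1
  bottom 5 bits -> offset = 25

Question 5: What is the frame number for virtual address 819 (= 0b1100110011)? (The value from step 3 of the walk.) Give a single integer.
vaddr = 819: l1_idx=3, l2_idx=1
L1[3] = 3; L2[3][1] = 85

Answer: 85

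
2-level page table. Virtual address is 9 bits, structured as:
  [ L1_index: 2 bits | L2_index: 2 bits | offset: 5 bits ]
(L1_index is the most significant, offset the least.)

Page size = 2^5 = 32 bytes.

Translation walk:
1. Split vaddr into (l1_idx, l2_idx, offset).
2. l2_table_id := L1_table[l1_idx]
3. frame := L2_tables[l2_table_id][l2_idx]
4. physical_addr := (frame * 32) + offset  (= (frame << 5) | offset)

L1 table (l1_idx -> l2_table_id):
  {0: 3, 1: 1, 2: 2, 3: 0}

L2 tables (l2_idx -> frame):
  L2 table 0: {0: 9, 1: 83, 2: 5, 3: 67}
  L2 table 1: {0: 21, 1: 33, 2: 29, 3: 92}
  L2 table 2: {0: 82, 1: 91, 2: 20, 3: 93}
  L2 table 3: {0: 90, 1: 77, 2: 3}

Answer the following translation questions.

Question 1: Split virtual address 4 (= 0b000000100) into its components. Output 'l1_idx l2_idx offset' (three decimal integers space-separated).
vaddr = 4 = 0b000000100
  top 2 bits -> l1_idx = 0
  next 2 bits -> l2_idx = 0
  bottom 5 bits -> offset = 4

Answer: 0 0 4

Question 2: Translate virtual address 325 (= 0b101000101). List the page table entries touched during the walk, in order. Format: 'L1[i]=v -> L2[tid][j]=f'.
vaddr = 325 = 0b101000101
Split: l1_idx=2, l2_idx=2, offset=5

Answer: L1[2]=2 -> L2[2][2]=20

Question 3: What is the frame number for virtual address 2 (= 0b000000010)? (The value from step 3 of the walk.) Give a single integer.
Answer: 90

Derivation:
vaddr = 2: l1_idx=0, l2_idx=0
L1[0] = 3; L2[3][0] = 90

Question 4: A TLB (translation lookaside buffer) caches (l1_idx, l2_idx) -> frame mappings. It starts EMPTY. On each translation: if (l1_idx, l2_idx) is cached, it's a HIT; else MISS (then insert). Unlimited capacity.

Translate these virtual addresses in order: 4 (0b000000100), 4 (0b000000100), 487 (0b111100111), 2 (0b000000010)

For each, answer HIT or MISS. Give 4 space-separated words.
vaddr=4: (0,0) not in TLB -> MISS, insert
vaddr=4: (0,0) in TLB -> HIT
vaddr=487: (3,3) not in TLB -> MISS, insert
vaddr=2: (0,0) in TLB -> HIT

Answer: MISS HIT MISS HIT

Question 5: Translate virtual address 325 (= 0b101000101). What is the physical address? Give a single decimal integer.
Answer: 645

Derivation:
vaddr = 325 = 0b101000101
Split: l1_idx=2, l2_idx=2, offset=5
L1[2] = 2
L2[2][2] = 20
paddr = 20 * 32 + 5 = 645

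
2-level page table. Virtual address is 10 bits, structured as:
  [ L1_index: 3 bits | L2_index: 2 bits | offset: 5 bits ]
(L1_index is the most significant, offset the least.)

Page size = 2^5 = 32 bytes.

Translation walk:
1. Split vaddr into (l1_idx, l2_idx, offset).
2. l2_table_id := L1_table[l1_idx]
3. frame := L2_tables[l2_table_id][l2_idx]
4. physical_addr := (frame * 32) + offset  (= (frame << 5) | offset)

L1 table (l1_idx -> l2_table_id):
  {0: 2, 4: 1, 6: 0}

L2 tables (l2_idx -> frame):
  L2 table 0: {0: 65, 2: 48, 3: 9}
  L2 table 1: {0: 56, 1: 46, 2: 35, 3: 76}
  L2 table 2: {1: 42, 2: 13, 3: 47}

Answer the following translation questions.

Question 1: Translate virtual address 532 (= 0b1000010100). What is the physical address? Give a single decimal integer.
vaddr = 532 = 0b1000010100
Split: l1_idx=4, l2_idx=0, offset=20
L1[4] = 1
L2[1][0] = 56
paddr = 56 * 32 + 20 = 1812

Answer: 1812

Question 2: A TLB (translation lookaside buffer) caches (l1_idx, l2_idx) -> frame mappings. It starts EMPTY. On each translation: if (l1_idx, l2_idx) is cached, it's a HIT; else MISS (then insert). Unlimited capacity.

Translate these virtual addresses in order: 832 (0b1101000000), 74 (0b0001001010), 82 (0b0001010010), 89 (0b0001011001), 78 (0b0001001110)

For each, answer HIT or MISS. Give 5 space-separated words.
Answer: MISS MISS HIT HIT HIT

Derivation:
vaddr=832: (6,2) not in TLB -> MISS, insert
vaddr=74: (0,2) not in TLB -> MISS, insert
vaddr=82: (0,2) in TLB -> HIT
vaddr=89: (0,2) in TLB -> HIT
vaddr=78: (0,2) in TLB -> HIT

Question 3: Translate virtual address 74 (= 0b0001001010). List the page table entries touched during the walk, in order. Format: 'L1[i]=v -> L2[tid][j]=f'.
Answer: L1[0]=2 -> L2[2][2]=13

Derivation:
vaddr = 74 = 0b0001001010
Split: l1_idx=0, l2_idx=2, offset=10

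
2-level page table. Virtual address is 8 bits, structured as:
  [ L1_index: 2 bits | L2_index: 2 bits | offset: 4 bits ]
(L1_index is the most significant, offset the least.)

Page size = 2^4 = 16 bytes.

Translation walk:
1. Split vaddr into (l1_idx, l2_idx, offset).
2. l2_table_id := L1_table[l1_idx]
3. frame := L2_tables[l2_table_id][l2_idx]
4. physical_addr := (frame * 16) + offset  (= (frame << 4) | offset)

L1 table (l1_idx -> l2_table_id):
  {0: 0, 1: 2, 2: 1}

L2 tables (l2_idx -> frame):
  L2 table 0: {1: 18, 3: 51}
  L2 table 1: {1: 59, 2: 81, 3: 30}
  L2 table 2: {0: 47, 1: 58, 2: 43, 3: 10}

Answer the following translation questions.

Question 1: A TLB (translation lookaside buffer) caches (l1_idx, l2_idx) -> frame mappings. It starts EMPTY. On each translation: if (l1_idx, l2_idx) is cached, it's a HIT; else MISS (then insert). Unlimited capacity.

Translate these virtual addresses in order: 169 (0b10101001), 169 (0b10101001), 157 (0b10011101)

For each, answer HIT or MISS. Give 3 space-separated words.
vaddr=169: (2,2) not in TLB -> MISS, insert
vaddr=169: (2,2) in TLB -> HIT
vaddr=157: (2,1) not in TLB -> MISS, insert

Answer: MISS HIT MISS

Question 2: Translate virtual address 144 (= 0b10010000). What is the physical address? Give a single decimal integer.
Answer: 944

Derivation:
vaddr = 144 = 0b10010000
Split: l1_idx=2, l2_idx=1, offset=0
L1[2] = 1
L2[1][1] = 59
paddr = 59 * 16 + 0 = 944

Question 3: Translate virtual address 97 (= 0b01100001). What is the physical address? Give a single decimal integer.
vaddr = 97 = 0b01100001
Split: l1_idx=1, l2_idx=2, offset=1
L1[1] = 2
L2[2][2] = 43
paddr = 43 * 16 + 1 = 689

Answer: 689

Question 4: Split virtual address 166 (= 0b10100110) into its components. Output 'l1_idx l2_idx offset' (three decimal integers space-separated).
vaddr = 166 = 0b10100110
  top 2 bits -> l1_idx = 2
  next 2 bits -> l2_idx = 2
  bottom 4 bits -> offset = 6

Answer: 2 2 6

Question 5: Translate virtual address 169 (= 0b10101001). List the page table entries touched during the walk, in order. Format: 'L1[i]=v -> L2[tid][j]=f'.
Answer: L1[2]=1 -> L2[1][2]=81

Derivation:
vaddr = 169 = 0b10101001
Split: l1_idx=2, l2_idx=2, offset=9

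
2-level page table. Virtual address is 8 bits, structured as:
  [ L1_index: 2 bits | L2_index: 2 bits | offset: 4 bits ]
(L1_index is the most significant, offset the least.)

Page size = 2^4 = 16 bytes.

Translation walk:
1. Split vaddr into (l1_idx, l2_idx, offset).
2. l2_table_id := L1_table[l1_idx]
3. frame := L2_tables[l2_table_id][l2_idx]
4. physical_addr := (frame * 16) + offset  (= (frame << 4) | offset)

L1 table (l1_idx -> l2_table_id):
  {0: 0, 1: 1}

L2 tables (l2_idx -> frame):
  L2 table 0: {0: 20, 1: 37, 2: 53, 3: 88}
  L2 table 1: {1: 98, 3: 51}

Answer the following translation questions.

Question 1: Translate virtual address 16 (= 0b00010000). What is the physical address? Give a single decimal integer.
Answer: 592

Derivation:
vaddr = 16 = 0b00010000
Split: l1_idx=0, l2_idx=1, offset=0
L1[0] = 0
L2[0][1] = 37
paddr = 37 * 16 + 0 = 592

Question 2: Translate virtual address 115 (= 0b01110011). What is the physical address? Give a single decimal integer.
Answer: 819

Derivation:
vaddr = 115 = 0b01110011
Split: l1_idx=1, l2_idx=3, offset=3
L1[1] = 1
L2[1][3] = 51
paddr = 51 * 16 + 3 = 819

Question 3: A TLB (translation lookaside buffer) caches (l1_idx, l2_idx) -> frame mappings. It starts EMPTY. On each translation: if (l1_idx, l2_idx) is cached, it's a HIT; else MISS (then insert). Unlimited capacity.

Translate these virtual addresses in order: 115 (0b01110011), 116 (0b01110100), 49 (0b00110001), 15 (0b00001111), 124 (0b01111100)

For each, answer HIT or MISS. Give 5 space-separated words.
vaddr=115: (1,3) not in TLB -> MISS, insert
vaddr=116: (1,3) in TLB -> HIT
vaddr=49: (0,3) not in TLB -> MISS, insert
vaddr=15: (0,0) not in TLB -> MISS, insert
vaddr=124: (1,3) in TLB -> HIT

Answer: MISS HIT MISS MISS HIT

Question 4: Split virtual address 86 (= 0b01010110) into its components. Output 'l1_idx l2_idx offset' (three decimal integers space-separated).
vaddr = 86 = 0b01010110
  top 2 bits -> l1_idx = 1
  next 2 bits -> l2_idx = 1
  bottom 4 bits -> offset = 6

Answer: 1 1 6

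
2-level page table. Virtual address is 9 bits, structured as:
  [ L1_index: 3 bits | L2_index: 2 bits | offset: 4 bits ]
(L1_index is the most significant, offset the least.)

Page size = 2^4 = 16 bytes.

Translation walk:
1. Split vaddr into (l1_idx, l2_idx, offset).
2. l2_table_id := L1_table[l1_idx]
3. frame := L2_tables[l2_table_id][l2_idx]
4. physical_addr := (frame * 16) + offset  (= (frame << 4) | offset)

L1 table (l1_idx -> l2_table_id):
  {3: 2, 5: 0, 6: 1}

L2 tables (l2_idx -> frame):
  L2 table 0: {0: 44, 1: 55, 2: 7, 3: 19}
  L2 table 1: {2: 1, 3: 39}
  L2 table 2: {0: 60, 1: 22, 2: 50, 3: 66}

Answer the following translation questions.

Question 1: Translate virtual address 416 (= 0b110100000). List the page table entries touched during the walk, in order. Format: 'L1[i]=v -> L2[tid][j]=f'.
Answer: L1[6]=1 -> L2[1][2]=1

Derivation:
vaddr = 416 = 0b110100000
Split: l1_idx=6, l2_idx=2, offset=0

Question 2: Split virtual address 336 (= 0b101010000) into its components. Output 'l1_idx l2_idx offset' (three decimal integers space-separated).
vaddr = 336 = 0b101010000
  top 3 bits -> l1_idx = 5
  next 2 bits -> l2_idx = 1
  bottom 4 bits -> offset = 0

Answer: 5 1 0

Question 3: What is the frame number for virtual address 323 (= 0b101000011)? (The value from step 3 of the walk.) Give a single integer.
Answer: 44

Derivation:
vaddr = 323: l1_idx=5, l2_idx=0
L1[5] = 0; L2[0][0] = 44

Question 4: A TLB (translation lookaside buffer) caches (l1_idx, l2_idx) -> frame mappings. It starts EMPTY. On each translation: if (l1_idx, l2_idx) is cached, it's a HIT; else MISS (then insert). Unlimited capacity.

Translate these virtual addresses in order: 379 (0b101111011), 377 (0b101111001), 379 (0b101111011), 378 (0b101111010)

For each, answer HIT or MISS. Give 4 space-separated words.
vaddr=379: (5,3) not in TLB -> MISS, insert
vaddr=377: (5,3) in TLB -> HIT
vaddr=379: (5,3) in TLB -> HIT
vaddr=378: (5,3) in TLB -> HIT

Answer: MISS HIT HIT HIT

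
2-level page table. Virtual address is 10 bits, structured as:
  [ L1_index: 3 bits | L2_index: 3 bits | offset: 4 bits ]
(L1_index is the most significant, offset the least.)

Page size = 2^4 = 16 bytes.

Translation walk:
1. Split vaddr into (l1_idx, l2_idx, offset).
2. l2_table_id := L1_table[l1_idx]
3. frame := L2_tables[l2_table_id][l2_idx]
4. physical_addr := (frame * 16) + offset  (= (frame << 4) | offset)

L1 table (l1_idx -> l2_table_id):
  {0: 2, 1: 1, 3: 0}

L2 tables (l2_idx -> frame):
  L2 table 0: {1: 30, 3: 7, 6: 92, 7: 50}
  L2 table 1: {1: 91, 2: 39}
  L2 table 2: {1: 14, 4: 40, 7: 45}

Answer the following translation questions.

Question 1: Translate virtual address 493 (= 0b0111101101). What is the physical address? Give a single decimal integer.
Answer: 1485

Derivation:
vaddr = 493 = 0b0111101101
Split: l1_idx=3, l2_idx=6, offset=13
L1[3] = 0
L2[0][6] = 92
paddr = 92 * 16 + 13 = 1485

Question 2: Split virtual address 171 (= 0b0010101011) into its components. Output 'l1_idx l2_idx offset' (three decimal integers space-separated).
vaddr = 171 = 0b0010101011
  top 3 bits -> l1_idx = 1
  next 3 bits -> l2_idx = 2
  bottom 4 bits -> offset = 11

Answer: 1 2 11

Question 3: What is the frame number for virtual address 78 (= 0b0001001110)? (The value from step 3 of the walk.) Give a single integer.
vaddr = 78: l1_idx=0, l2_idx=4
L1[0] = 2; L2[2][4] = 40

Answer: 40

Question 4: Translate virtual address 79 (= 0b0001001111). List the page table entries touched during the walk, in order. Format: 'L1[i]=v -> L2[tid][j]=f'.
Answer: L1[0]=2 -> L2[2][4]=40

Derivation:
vaddr = 79 = 0b0001001111
Split: l1_idx=0, l2_idx=4, offset=15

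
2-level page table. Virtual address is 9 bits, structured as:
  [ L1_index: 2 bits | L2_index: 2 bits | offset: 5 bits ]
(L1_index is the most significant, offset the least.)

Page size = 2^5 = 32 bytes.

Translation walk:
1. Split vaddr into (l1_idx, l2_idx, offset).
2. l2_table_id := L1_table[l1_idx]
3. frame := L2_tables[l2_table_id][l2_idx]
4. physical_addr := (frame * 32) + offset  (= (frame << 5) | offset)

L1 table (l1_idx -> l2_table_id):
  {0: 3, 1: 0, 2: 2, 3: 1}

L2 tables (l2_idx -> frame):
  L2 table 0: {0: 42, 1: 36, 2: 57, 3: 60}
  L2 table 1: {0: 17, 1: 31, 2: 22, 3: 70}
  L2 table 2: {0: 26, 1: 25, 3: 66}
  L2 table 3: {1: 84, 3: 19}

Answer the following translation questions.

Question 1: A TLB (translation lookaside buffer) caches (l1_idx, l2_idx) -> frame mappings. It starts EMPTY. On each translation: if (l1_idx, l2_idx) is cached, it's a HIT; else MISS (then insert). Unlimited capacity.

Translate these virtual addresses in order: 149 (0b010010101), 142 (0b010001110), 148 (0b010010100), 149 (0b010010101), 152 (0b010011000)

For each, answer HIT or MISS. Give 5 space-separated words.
Answer: MISS HIT HIT HIT HIT

Derivation:
vaddr=149: (1,0) not in TLB -> MISS, insert
vaddr=142: (1,0) in TLB -> HIT
vaddr=148: (1,0) in TLB -> HIT
vaddr=149: (1,0) in TLB -> HIT
vaddr=152: (1,0) in TLB -> HIT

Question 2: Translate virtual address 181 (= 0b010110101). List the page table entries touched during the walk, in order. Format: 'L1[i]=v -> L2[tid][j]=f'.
Answer: L1[1]=0 -> L2[0][1]=36

Derivation:
vaddr = 181 = 0b010110101
Split: l1_idx=1, l2_idx=1, offset=21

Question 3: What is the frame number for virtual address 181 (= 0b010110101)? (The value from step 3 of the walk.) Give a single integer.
vaddr = 181: l1_idx=1, l2_idx=1
L1[1] = 0; L2[0][1] = 36

Answer: 36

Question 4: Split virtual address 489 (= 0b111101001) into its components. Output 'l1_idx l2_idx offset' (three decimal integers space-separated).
Answer: 3 3 9

Derivation:
vaddr = 489 = 0b111101001
  top 2 bits -> l1_idx = 3
  next 2 bits -> l2_idx = 3
  bottom 5 bits -> offset = 9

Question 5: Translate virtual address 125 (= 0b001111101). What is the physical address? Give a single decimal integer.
vaddr = 125 = 0b001111101
Split: l1_idx=0, l2_idx=3, offset=29
L1[0] = 3
L2[3][3] = 19
paddr = 19 * 32 + 29 = 637

Answer: 637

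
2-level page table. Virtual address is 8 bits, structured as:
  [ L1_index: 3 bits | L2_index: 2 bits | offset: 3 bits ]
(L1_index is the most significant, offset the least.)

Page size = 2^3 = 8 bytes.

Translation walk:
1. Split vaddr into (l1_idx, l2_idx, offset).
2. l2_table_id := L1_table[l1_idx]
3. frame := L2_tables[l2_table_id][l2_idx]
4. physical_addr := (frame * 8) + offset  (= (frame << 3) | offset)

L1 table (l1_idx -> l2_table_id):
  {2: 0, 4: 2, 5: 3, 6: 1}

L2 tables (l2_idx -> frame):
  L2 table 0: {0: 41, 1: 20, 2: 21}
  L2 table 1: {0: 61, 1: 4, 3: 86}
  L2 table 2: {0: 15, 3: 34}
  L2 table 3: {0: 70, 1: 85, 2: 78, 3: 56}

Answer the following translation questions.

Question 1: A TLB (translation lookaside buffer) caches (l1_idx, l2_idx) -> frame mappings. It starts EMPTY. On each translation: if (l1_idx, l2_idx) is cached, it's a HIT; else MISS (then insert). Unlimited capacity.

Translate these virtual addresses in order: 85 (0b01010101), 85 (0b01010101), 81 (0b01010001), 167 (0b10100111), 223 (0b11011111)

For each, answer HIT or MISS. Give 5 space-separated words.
Answer: MISS HIT HIT MISS MISS

Derivation:
vaddr=85: (2,2) not in TLB -> MISS, insert
vaddr=85: (2,2) in TLB -> HIT
vaddr=81: (2,2) in TLB -> HIT
vaddr=167: (5,0) not in TLB -> MISS, insert
vaddr=223: (6,3) not in TLB -> MISS, insert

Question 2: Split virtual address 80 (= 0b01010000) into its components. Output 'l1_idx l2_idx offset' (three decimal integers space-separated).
Answer: 2 2 0

Derivation:
vaddr = 80 = 0b01010000
  top 3 bits -> l1_idx = 2
  next 2 bits -> l2_idx = 2
  bottom 3 bits -> offset = 0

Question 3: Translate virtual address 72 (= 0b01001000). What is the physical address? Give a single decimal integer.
Answer: 160

Derivation:
vaddr = 72 = 0b01001000
Split: l1_idx=2, l2_idx=1, offset=0
L1[2] = 0
L2[0][1] = 20
paddr = 20 * 8 + 0 = 160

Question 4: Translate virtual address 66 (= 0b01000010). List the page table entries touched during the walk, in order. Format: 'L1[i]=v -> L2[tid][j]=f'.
Answer: L1[2]=0 -> L2[0][0]=41

Derivation:
vaddr = 66 = 0b01000010
Split: l1_idx=2, l2_idx=0, offset=2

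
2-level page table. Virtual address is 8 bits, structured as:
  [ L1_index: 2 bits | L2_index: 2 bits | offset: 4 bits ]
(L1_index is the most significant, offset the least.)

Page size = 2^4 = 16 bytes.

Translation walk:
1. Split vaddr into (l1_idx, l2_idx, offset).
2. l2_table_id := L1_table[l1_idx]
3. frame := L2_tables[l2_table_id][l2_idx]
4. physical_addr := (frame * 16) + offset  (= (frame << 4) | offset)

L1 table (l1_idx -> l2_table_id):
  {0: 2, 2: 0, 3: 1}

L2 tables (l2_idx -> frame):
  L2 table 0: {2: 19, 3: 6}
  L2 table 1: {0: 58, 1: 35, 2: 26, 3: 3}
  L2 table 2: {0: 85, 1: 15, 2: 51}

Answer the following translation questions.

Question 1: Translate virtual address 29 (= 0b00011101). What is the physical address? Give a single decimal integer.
vaddr = 29 = 0b00011101
Split: l1_idx=0, l2_idx=1, offset=13
L1[0] = 2
L2[2][1] = 15
paddr = 15 * 16 + 13 = 253

Answer: 253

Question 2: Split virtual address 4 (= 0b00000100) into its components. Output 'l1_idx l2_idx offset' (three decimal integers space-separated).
vaddr = 4 = 0b00000100
  top 2 bits -> l1_idx = 0
  next 2 bits -> l2_idx = 0
  bottom 4 bits -> offset = 4

Answer: 0 0 4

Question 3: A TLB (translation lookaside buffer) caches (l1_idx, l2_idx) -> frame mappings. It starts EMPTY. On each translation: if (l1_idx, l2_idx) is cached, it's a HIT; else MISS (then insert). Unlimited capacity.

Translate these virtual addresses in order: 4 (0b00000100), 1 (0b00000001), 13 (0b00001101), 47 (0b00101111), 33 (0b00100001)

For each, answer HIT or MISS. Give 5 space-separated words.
Answer: MISS HIT HIT MISS HIT

Derivation:
vaddr=4: (0,0) not in TLB -> MISS, insert
vaddr=1: (0,0) in TLB -> HIT
vaddr=13: (0,0) in TLB -> HIT
vaddr=47: (0,2) not in TLB -> MISS, insert
vaddr=33: (0,2) in TLB -> HIT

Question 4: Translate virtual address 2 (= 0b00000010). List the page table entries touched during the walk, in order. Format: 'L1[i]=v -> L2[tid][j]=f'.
Answer: L1[0]=2 -> L2[2][0]=85

Derivation:
vaddr = 2 = 0b00000010
Split: l1_idx=0, l2_idx=0, offset=2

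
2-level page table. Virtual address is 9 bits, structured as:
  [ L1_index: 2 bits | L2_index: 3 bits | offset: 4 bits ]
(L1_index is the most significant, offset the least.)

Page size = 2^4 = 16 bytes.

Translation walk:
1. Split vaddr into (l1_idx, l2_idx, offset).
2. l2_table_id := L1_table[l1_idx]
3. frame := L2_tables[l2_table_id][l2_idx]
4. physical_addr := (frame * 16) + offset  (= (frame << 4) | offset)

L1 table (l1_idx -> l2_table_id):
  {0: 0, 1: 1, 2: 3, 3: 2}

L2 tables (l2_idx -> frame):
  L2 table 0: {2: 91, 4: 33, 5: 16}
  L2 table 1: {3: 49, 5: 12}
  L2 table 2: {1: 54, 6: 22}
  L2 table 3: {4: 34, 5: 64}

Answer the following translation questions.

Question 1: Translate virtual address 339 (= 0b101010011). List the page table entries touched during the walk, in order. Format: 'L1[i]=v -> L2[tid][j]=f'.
Answer: L1[2]=3 -> L2[3][5]=64

Derivation:
vaddr = 339 = 0b101010011
Split: l1_idx=2, l2_idx=5, offset=3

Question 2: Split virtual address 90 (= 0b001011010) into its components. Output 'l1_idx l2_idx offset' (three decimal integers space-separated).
vaddr = 90 = 0b001011010
  top 2 bits -> l1_idx = 0
  next 3 bits -> l2_idx = 5
  bottom 4 bits -> offset = 10

Answer: 0 5 10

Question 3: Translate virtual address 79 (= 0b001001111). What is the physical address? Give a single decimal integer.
Answer: 543

Derivation:
vaddr = 79 = 0b001001111
Split: l1_idx=0, l2_idx=4, offset=15
L1[0] = 0
L2[0][4] = 33
paddr = 33 * 16 + 15 = 543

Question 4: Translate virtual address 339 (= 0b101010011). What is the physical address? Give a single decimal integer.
Answer: 1027

Derivation:
vaddr = 339 = 0b101010011
Split: l1_idx=2, l2_idx=5, offset=3
L1[2] = 3
L2[3][5] = 64
paddr = 64 * 16 + 3 = 1027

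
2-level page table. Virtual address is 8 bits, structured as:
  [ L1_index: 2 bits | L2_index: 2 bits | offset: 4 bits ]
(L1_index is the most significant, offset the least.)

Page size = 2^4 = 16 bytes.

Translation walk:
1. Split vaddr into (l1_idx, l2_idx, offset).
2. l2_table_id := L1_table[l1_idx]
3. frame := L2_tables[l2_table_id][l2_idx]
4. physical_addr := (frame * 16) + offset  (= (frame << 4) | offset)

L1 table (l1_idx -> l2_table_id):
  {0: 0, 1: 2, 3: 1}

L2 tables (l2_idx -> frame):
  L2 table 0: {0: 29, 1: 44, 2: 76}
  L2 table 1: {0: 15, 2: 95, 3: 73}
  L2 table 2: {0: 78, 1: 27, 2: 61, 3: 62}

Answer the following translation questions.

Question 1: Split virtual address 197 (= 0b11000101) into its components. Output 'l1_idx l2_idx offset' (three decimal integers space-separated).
vaddr = 197 = 0b11000101
  top 2 bits -> l1_idx = 3
  next 2 bits -> l2_idx = 0
  bottom 4 bits -> offset = 5

Answer: 3 0 5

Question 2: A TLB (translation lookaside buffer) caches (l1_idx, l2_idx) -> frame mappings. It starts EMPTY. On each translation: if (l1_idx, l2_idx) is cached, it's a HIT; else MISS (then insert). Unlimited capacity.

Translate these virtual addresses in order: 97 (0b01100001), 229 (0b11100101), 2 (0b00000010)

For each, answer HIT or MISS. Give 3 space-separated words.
vaddr=97: (1,2) not in TLB -> MISS, insert
vaddr=229: (3,2) not in TLB -> MISS, insert
vaddr=2: (0,0) not in TLB -> MISS, insert

Answer: MISS MISS MISS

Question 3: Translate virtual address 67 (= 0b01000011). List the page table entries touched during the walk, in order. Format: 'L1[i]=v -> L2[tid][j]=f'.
vaddr = 67 = 0b01000011
Split: l1_idx=1, l2_idx=0, offset=3

Answer: L1[1]=2 -> L2[2][0]=78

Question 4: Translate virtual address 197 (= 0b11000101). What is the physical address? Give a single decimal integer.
vaddr = 197 = 0b11000101
Split: l1_idx=3, l2_idx=0, offset=5
L1[3] = 1
L2[1][0] = 15
paddr = 15 * 16 + 5 = 245

Answer: 245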